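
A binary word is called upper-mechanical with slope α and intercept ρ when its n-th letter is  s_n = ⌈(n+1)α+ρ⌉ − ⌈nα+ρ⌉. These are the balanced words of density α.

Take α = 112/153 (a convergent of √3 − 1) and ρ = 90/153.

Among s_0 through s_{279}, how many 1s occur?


205

#1s = Σ_{n=0}^{279} s_n = Σ_{n=0}^{279} (⌈(n+1)α+ρ⌉ − ⌈nα+ρ⌉)
the sum telescopes: every ⌈nα+ρ⌉ with 0 < n < 280 appears once with + and once with −, leaving ⌈280α+ρ⌉ − ⌈0·α+ρ⌉
280α + ρ = (280·112 + 90) / 153 = 31450/153
ρ = 90/153
⌈31450/153⌉ = 206,  ⌈90/153⌉ = 1
#1s = 206 − 1 = 205


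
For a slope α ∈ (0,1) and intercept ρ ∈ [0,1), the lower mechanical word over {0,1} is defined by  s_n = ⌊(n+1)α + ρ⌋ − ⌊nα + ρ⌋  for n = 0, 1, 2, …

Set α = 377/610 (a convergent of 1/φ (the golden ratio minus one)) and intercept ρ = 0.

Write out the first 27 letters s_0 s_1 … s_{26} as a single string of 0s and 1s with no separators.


010110101101101011010110110

n=0: ⌊(1·377)/610⌋ − ⌊(0·377)/610⌋ = ⌊377/610⌋ − ⌊0/610⌋ = 0 − 0 = 0
n=1: ⌊(2·377)/610⌋ − ⌊(1·377)/610⌋ = ⌊754/610⌋ − ⌊377/610⌋ = 1 − 0 = 1
n=2: ⌊(3·377)/610⌋ − ⌊(2·377)/610⌋ = ⌊1131/610⌋ − ⌊754/610⌋ = 1 − 1 = 0
n=3: ⌊(4·377)/610⌋ − ⌊(3·377)/610⌋ = ⌊1508/610⌋ − ⌊1131/610⌋ = 2 − 1 = 1
n=4: ⌊(5·377)/610⌋ − ⌊(4·377)/610⌋ = ⌊1885/610⌋ − ⌊1508/610⌋ = 3 − 2 = 1
n=5: ⌊(6·377)/610⌋ − ⌊(5·377)/610⌋ = ⌊2262/610⌋ − ⌊1885/610⌋ = 3 − 3 = 0
n=6: ⌊(7·377)/610⌋ − ⌊(6·377)/610⌋ = ⌊2639/610⌋ − ⌊2262/610⌋ = 4 − 3 = 1
n=7: ⌊(8·377)/610⌋ − ⌊(7·377)/610⌋ = ⌊3016/610⌋ − ⌊2639/610⌋ = 4 − 4 = 0
n=8: ⌊(9·377)/610⌋ − ⌊(8·377)/610⌋ = ⌊3393/610⌋ − ⌊3016/610⌋ = 5 − 4 = 1
n=9: ⌊(10·377)/610⌋ − ⌊(9·377)/610⌋ = ⌊3770/610⌋ − ⌊3393/610⌋ = 6 − 5 = 1
n=10: ⌊(11·377)/610⌋ − ⌊(10·377)/610⌋ = ⌊4147/610⌋ − ⌊3770/610⌋ = 6 − 6 = 0
n=11: ⌊(12·377)/610⌋ − ⌊(11·377)/610⌋ = ⌊4524/610⌋ − ⌊4147/610⌋ = 7 − 6 = 1
n=12: ⌊(13·377)/610⌋ − ⌊(12·377)/610⌋ = ⌊4901/610⌋ − ⌊4524/610⌋ = 8 − 7 = 1
n=13: ⌊(14·377)/610⌋ − ⌊(13·377)/610⌋ = ⌊5278/610⌋ − ⌊4901/610⌋ = 8 − 8 = 0
n=14: ⌊(15·377)/610⌋ − ⌊(14·377)/610⌋ = ⌊5655/610⌋ − ⌊5278/610⌋ = 9 − 8 = 1
n=15: ⌊(16·377)/610⌋ − ⌊(15·377)/610⌋ = ⌊6032/610⌋ − ⌊5655/610⌋ = 9 − 9 = 0
n=16: ⌊(17·377)/610⌋ − ⌊(16·377)/610⌋ = ⌊6409/610⌋ − ⌊6032/610⌋ = 10 − 9 = 1
n=17: ⌊(18·377)/610⌋ − ⌊(17·377)/610⌋ = ⌊6786/610⌋ − ⌊6409/610⌋ = 11 − 10 = 1
n=18: ⌊(19·377)/610⌋ − ⌊(18·377)/610⌋ = ⌊7163/610⌋ − ⌊6786/610⌋ = 11 − 11 = 0
n=19: ⌊(20·377)/610⌋ − ⌊(19·377)/610⌋ = ⌊7540/610⌋ − ⌊7163/610⌋ = 12 − 11 = 1
n=20: ⌊(21·377)/610⌋ − ⌊(20·377)/610⌋ = ⌊7917/610⌋ − ⌊7540/610⌋ = 12 − 12 = 0
n=21: ⌊(22·377)/610⌋ − ⌊(21·377)/610⌋ = ⌊8294/610⌋ − ⌊7917/610⌋ = 13 − 12 = 1
n=22: ⌊(23·377)/610⌋ − ⌊(22·377)/610⌋ = ⌊8671/610⌋ − ⌊8294/610⌋ = 14 − 13 = 1
n=23: ⌊(24·377)/610⌋ − ⌊(23·377)/610⌋ = ⌊9048/610⌋ − ⌊8671/610⌋ = 14 − 14 = 0
n=24: ⌊(25·377)/610⌋ − ⌊(24·377)/610⌋ = ⌊9425/610⌋ − ⌊9048/610⌋ = 15 − 14 = 1
n=25: ⌊(26·377)/610⌋ − ⌊(25·377)/610⌋ = ⌊9802/610⌋ − ⌊9425/610⌋ = 16 − 15 = 1
n=26: ⌊(27·377)/610⌋ − ⌊(26·377)/610⌋ = ⌊10179/610⌋ − ⌊9802/610⌋ = 16 − 16 = 0


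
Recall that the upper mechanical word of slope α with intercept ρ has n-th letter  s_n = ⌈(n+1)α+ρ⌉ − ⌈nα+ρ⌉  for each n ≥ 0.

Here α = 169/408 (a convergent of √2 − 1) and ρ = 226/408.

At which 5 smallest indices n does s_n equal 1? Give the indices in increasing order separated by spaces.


1 3 5 8 10

n=0: ⌈395/408⌉−⌈226/408⌉ = 1−1 = 0
n=1: ⌈564/408⌉−⌈395/408⌉ = 2−1 = 1  ← one
n=2: ⌈733/408⌉−⌈564/408⌉ = 2−2 = 0
n=3: ⌈902/408⌉−⌈733/408⌉ = 3−2 = 1  ← one
n=4: ⌈1071/408⌉−⌈902/408⌉ = 3−3 = 0
n=5: ⌈1240/408⌉−⌈1071/408⌉ = 4−3 = 1  ← one
n=6: ⌈1409/408⌉−⌈1240/408⌉ = 4−4 = 0
n=7: ⌈1578/408⌉−⌈1409/408⌉ = 4−4 = 0
n=8: ⌈1747/408⌉−⌈1578/408⌉ = 5−4 = 1  ← one
n=9: ⌈1916/408⌉−⌈1747/408⌉ = 5−5 = 0
n=10: ⌈2085/408⌉−⌈1916/408⌉ = 6−5 = 1  ← one
positions of the first 5 ones: 1 3 5 8 10


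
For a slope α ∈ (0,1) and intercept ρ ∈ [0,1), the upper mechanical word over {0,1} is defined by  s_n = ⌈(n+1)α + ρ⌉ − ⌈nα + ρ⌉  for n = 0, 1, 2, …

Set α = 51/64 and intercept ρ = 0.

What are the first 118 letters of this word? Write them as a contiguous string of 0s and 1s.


n=0: ⌈(1·51)/64⌉ − ⌈(0·51)/64⌉ = ⌈51/64⌉ − ⌈0/64⌉ = 1 − 0 = 1
n=1: ⌈(2·51)/64⌉ − ⌈(1·51)/64⌉ = ⌈102/64⌉ − ⌈51/64⌉ = 2 − 1 = 1
n=2: ⌈(3·51)/64⌉ − ⌈(2·51)/64⌉ = ⌈153/64⌉ − ⌈102/64⌉ = 3 − 2 = 1
n=3: ⌈(4·51)/64⌉ − ⌈(3·51)/64⌉ = ⌈204/64⌉ − ⌈153/64⌉ = 4 − 3 = 1
n=4: ⌈(5·51)/64⌉ − ⌈(4·51)/64⌉ = ⌈255/64⌉ − ⌈204/64⌉ = 4 − 4 = 0
n=5: ⌈(6·51)/64⌉ − ⌈(5·51)/64⌉ = ⌈306/64⌉ − ⌈255/64⌉ = 5 − 4 = 1
n=6: ⌈(7·51)/64⌉ − ⌈(6·51)/64⌉ = ⌈357/64⌉ − ⌈306/64⌉ = 6 − 5 = 1
n=7: ⌈(8·51)/64⌉ − ⌈(7·51)/64⌉ = ⌈408/64⌉ − ⌈357/64⌉ = 7 − 6 = 1
n=8: ⌈(9·51)/64⌉ − ⌈(8·51)/64⌉ = ⌈459/64⌉ − ⌈408/64⌉ = 8 − 7 = 1
n=9: ⌈(10·51)/64⌉ − ⌈(9·51)/64⌉ = ⌈510/64⌉ − ⌈459/64⌉ = 8 − 8 = 0
n=10: ⌈(11·51)/64⌉ − ⌈(10·51)/64⌉ = ⌈561/64⌉ − ⌈510/64⌉ = 9 − 8 = 1
n=11: ⌈(12·51)/64⌉ − ⌈(11·51)/64⌉ = ⌈612/64⌉ − ⌈561/64⌉ = 10 − 9 = 1
n=12: ⌈(13·51)/64⌉ − ⌈(12·51)/64⌉ = ⌈663/64⌉ − ⌈612/64⌉ = 11 − 10 = 1
n=13: ⌈(14·51)/64⌉ − ⌈(13·51)/64⌉ = ⌈714/64⌉ − ⌈663/64⌉ = 12 − 11 = 1
n=14: ⌈(15·51)/64⌉ − ⌈(14·51)/64⌉ = ⌈765/64⌉ − ⌈714/64⌉ = 12 − 12 = 0
n=15: ⌈(16·51)/64⌉ − ⌈(15·51)/64⌉ = ⌈816/64⌉ − ⌈765/64⌉ = 13 − 12 = 1
n=16: ⌈(17·51)/64⌉ − ⌈(16·51)/64⌉ = ⌈867/64⌉ − ⌈816/64⌉ = 14 − 13 = 1
n=17: ⌈(18·51)/64⌉ − ⌈(17·51)/64⌉ = ⌈918/64⌉ − ⌈867/64⌉ = 15 − 14 = 1
n=18: ⌈(19·51)/64⌉ − ⌈(18·51)/64⌉ = ⌈969/64⌉ − ⌈918/64⌉ = 16 − 15 = 1
n=19: ⌈(20·51)/64⌉ − ⌈(19·51)/64⌉ = ⌈1020/64⌉ − ⌈969/64⌉ = 16 − 16 = 0
n=20: ⌈(21·51)/64⌉ − ⌈(20·51)/64⌉ = ⌈1071/64⌉ − ⌈1020/64⌉ = 17 − 16 = 1
n=21: ⌈(22·51)/64⌉ − ⌈(21·51)/64⌉ = ⌈1122/64⌉ − ⌈1071/64⌉ = 18 − 17 = 1
n=22: ⌈(23·51)/64⌉ − ⌈(22·51)/64⌉ = ⌈1173/64⌉ − ⌈1122/64⌉ = 19 − 18 = 1
n=23: ⌈(24·51)/64⌉ − ⌈(23·51)/64⌉ = ⌈1224/64⌉ − ⌈1173/64⌉ = 20 − 19 = 1
n=24: ⌈(25·51)/64⌉ − ⌈(24·51)/64⌉ = ⌈1275/64⌉ − ⌈1224/64⌉ = 20 − 20 = 0
n=25: ⌈(26·51)/64⌉ − ⌈(25·51)/64⌉ = ⌈1326/64⌉ − ⌈1275/64⌉ = 21 − 20 = 1
n=26: ⌈(27·51)/64⌉ − ⌈(26·51)/64⌉ = ⌈1377/64⌉ − ⌈1326/64⌉ = 22 − 21 = 1
n=27: ⌈(28·51)/64⌉ − ⌈(27·51)/64⌉ = ⌈1428/64⌉ − ⌈1377/64⌉ = 23 − 22 = 1
n=28: ⌈(29·51)/64⌉ − ⌈(28·51)/64⌉ = ⌈1479/64⌉ − ⌈1428/64⌉ = 24 − 23 = 1
n=29: ⌈(30·51)/64⌉ − ⌈(29·51)/64⌉ = ⌈1530/64⌉ − ⌈1479/64⌉ = 24 − 24 = 0
n=30: ⌈(31·51)/64⌉ − ⌈(30·51)/64⌉ = ⌈1581/64⌉ − ⌈1530/64⌉ = 25 − 24 = 1
n=31: ⌈(32·51)/64⌉ − ⌈(31·51)/64⌉ = ⌈1632/64⌉ − ⌈1581/64⌉ = 26 − 25 = 1
n=32: ⌈(33·51)/64⌉ − ⌈(32·51)/64⌉ = ⌈1683/64⌉ − ⌈1632/64⌉ = 27 − 26 = 1
n=33: ⌈(34·51)/64⌉ − ⌈(33·51)/64⌉ = ⌈1734/64⌉ − ⌈1683/64⌉ = 28 − 27 = 1
n=34: ⌈(35·51)/64⌉ − ⌈(34·51)/64⌉ = ⌈1785/64⌉ − ⌈1734/64⌉ = 28 − 28 = 0
n=35: ⌈(36·51)/64⌉ − ⌈(35·51)/64⌉ = ⌈1836/64⌉ − ⌈1785/64⌉ = 29 − 28 = 1
n=36: ⌈(37·51)/64⌉ − ⌈(36·51)/64⌉ = ⌈1887/64⌉ − ⌈1836/64⌉ = 30 − 29 = 1
n=37: ⌈(38·51)/64⌉ − ⌈(37·51)/64⌉ = ⌈1938/64⌉ − ⌈1887/64⌉ = 31 − 30 = 1
n=38: ⌈(39·51)/64⌉ − ⌈(38·51)/64⌉ = ⌈1989/64⌉ − ⌈1938/64⌉ = 32 − 31 = 1
n=39: ⌈(40·51)/64⌉ − ⌈(39·51)/64⌉ = ⌈2040/64⌉ − ⌈1989/64⌉ = 32 − 32 = 0
n=40: ⌈(41·51)/64⌉ − ⌈(40·51)/64⌉ = ⌈2091/64⌉ − ⌈2040/64⌉ = 33 − 32 = 1
n=41: ⌈(42·51)/64⌉ − ⌈(41·51)/64⌉ = ⌈2142/64⌉ − ⌈2091/64⌉ = 34 − 33 = 1
n=42: ⌈(43·51)/64⌉ − ⌈(42·51)/64⌉ = ⌈2193/64⌉ − ⌈2142/64⌉ = 35 − 34 = 1
n=43: ⌈(44·51)/64⌉ − ⌈(43·51)/64⌉ = ⌈2244/64⌉ − ⌈2193/64⌉ = 36 − 35 = 1
n=44: ⌈(45·51)/64⌉ − ⌈(44·51)/64⌉ = ⌈2295/64⌉ − ⌈2244/64⌉ = 36 − 36 = 0
n=45: ⌈(46·51)/64⌉ − ⌈(45·51)/64⌉ = ⌈2346/64⌉ − ⌈2295/64⌉ = 37 − 36 = 1
n=46: ⌈(47·51)/64⌉ − ⌈(46·51)/64⌉ = ⌈2397/64⌉ − ⌈2346/64⌉ = 38 − 37 = 1
n=47: ⌈(48·51)/64⌉ − ⌈(47·51)/64⌉ = ⌈2448/64⌉ − ⌈2397/64⌉ = 39 − 38 = 1
n=48: ⌈(49·51)/64⌉ − ⌈(48·51)/64⌉ = ⌈2499/64⌉ − ⌈2448/64⌉ = 40 − 39 = 1
n=49: ⌈(50·51)/64⌉ − ⌈(49·51)/64⌉ = ⌈2550/64⌉ − ⌈2499/64⌉ = 40 − 40 = 0
n=50: ⌈(51·51)/64⌉ − ⌈(50·51)/64⌉ = ⌈2601/64⌉ − ⌈2550/64⌉ = 41 − 40 = 1
n=51: ⌈(52·51)/64⌉ − ⌈(51·51)/64⌉ = ⌈2652/64⌉ − ⌈2601/64⌉ = 42 − 41 = 1
n=52: ⌈(53·51)/64⌉ − ⌈(52·51)/64⌉ = ⌈2703/64⌉ − ⌈2652/64⌉ = 43 − 42 = 1
n=53: ⌈(54·51)/64⌉ − ⌈(53·51)/64⌉ = ⌈2754/64⌉ − ⌈2703/64⌉ = 44 − 43 = 1
n=54: ⌈(55·51)/64⌉ − ⌈(54·51)/64⌉ = ⌈2805/64⌉ − ⌈2754/64⌉ = 44 − 44 = 0
n=55: ⌈(56·51)/64⌉ − ⌈(55·51)/64⌉ = ⌈2856/64⌉ − ⌈2805/64⌉ = 45 − 44 = 1
n=56: ⌈(57·51)/64⌉ − ⌈(56·51)/64⌉ = ⌈2907/64⌉ − ⌈2856/64⌉ = 46 − 45 = 1
n=57: ⌈(58·51)/64⌉ − ⌈(57·51)/64⌉ = ⌈2958/64⌉ − ⌈2907/64⌉ = 47 − 46 = 1
n=58: ⌈(59·51)/64⌉ − ⌈(58·51)/64⌉ = ⌈3009/64⌉ − ⌈2958/64⌉ = 48 − 47 = 1
n=59: ⌈(60·51)/64⌉ − ⌈(59·51)/64⌉ = ⌈3060/64⌉ − ⌈3009/64⌉ = 48 − 48 = 0
n=60: ⌈(61·51)/64⌉ − ⌈(60·51)/64⌉ = ⌈3111/64⌉ − ⌈3060/64⌉ = 49 − 48 = 1
n=61: ⌈(62·51)/64⌉ − ⌈(61·51)/64⌉ = ⌈3162/64⌉ − ⌈3111/64⌉ = 50 − 49 = 1
n=62: ⌈(63·51)/64⌉ − ⌈(62·51)/64⌉ = ⌈3213/64⌉ − ⌈3162/64⌉ = 51 − 50 = 1
n=63: ⌈(64·51)/64⌉ − ⌈(63·51)/64⌉ = ⌈3264/64⌉ − ⌈3213/64⌉ = 51 − 51 = 0
n=64: ⌈(65·51)/64⌉ − ⌈(64·51)/64⌉ = ⌈3315/64⌉ − ⌈3264/64⌉ = 52 − 51 = 1
n=65: ⌈(66·51)/64⌉ − ⌈(65·51)/64⌉ = ⌈3366/64⌉ − ⌈3315/64⌉ = 53 − 52 = 1
n=66: ⌈(67·51)/64⌉ − ⌈(66·51)/64⌉ = ⌈3417/64⌉ − ⌈3366/64⌉ = 54 − 53 = 1
n=67: ⌈(68·51)/64⌉ − ⌈(67·51)/64⌉ = ⌈3468/64⌉ − ⌈3417/64⌉ = 55 − 54 = 1
n=68: ⌈(69·51)/64⌉ − ⌈(68·51)/64⌉ = ⌈3519/64⌉ − ⌈3468/64⌉ = 55 − 55 = 0
n=69: ⌈(70·51)/64⌉ − ⌈(69·51)/64⌉ = ⌈3570/64⌉ − ⌈3519/64⌉ = 56 − 55 = 1
n=70: ⌈(71·51)/64⌉ − ⌈(70·51)/64⌉ = ⌈3621/64⌉ − ⌈3570/64⌉ = 57 − 56 = 1
n=71: ⌈(72·51)/64⌉ − ⌈(71·51)/64⌉ = ⌈3672/64⌉ − ⌈3621/64⌉ = 58 − 57 = 1
n=72: ⌈(73·51)/64⌉ − ⌈(72·51)/64⌉ = ⌈3723/64⌉ − ⌈3672/64⌉ = 59 − 58 = 1
n=73: ⌈(74·51)/64⌉ − ⌈(73·51)/64⌉ = ⌈3774/64⌉ − ⌈3723/64⌉ = 59 − 59 = 0
n=74: ⌈(75·51)/64⌉ − ⌈(74·51)/64⌉ = ⌈3825/64⌉ − ⌈3774/64⌉ = 60 − 59 = 1
n=75: ⌈(76·51)/64⌉ − ⌈(75·51)/64⌉ = ⌈3876/64⌉ − ⌈3825/64⌉ = 61 − 60 = 1
n=76: ⌈(77·51)/64⌉ − ⌈(76·51)/64⌉ = ⌈3927/64⌉ − ⌈3876/64⌉ = 62 − 61 = 1
n=77: ⌈(78·51)/64⌉ − ⌈(77·51)/64⌉ = ⌈3978/64⌉ − ⌈3927/64⌉ = 63 − 62 = 1
n=78: ⌈(79·51)/64⌉ − ⌈(78·51)/64⌉ = ⌈4029/64⌉ − ⌈3978/64⌉ = 63 − 63 = 0
n=79: ⌈(80·51)/64⌉ − ⌈(79·51)/64⌉ = ⌈4080/64⌉ − ⌈4029/64⌉ = 64 − 63 = 1
n=80: ⌈(81·51)/64⌉ − ⌈(80·51)/64⌉ = ⌈4131/64⌉ − ⌈4080/64⌉ = 65 − 64 = 1
n=81: ⌈(82·51)/64⌉ − ⌈(81·51)/64⌉ = ⌈4182/64⌉ − ⌈4131/64⌉ = 66 − 65 = 1
n=82: ⌈(83·51)/64⌉ − ⌈(82·51)/64⌉ = ⌈4233/64⌉ − ⌈4182/64⌉ = 67 − 66 = 1
n=83: ⌈(84·51)/64⌉ − ⌈(83·51)/64⌉ = ⌈4284/64⌉ − ⌈4233/64⌉ = 67 − 67 = 0
n=84: ⌈(85·51)/64⌉ − ⌈(84·51)/64⌉ = ⌈4335/64⌉ − ⌈4284/64⌉ = 68 − 67 = 1
n=85: ⌈(86·51)/64⌉ − ⌈(85·51)/64⌉ = ⌈4386/64⌉ − ⌈4335/64⌉ = 69 − 68 = 1
n=86: ⌈(87·51)/64⌉ − ⌈(86·51)/64⌉ = ⌈4437/64⌉ − ⌈4386/64⌉ = 70 − 69 = 1
n=87: ⌈(88·51)/64⌉ − ⌈(87·51)/64⌉ = ⌈4488/64⌉ − ⌈4437/64⌉ = 71 − 70 = 1
n=88: ⌈(89·51)/64⌉ − ⌈(88·51)/64⌉ = ⌈4539/64⌉ − ⌈4488/64⌉ = 71 − 71 = 0
n=89: ⌈(90·51)/64⌉ − ⌈(89·51)/64⌉ = ⌈4590/64⌉ − ⌈4539/64⌉ = 72 − 71 = 1
n=90: ⌈(91·51)/64⌉ − ⌈(90·51)/64⌉ = ⌈4641/64⌉ − ⌈4590/64⌉ = 73 − 72 = 1
n=91: ⌈(92·51)/64⌉ − ⌈(91·51)/64⌉ = ⌈4692/64⌉ − ⌈4641/64⌉ = 74 − 73 = 1
n=92: ⌈(93·51)/64⌉ − ⌈(92·51)/64⌉ = ⌈4743/64⌉ − ⌈4692/64⌉ = 75 − 74 = 1
n=93: ⌈(94·51)/64⌉ − ⌈(93·51)/64⌉ = ⌈4794/64⌉ − ⌈4743/64⌉ = 75 − 75 = 0
n=94: ⌈(95·51)/64⌉ − ⌈(94·51)/64⌉ = ⌈4845/64⌉ − ⌈4794/64⌉ = 76 − 75 = 1
n=95: ⌈(96·51)/64⌉ − ⌈(95·51)/64⌉ = ⌈4896/64⌉ − ⌈4845/64⌉ = 77 − 76 = 1
n=96: ⌈(97·51)/64⌉ − ⌈(96·51)/64⌉ = ⌈4947/64⌉ − ⌈4896/64⌉ = 78 − 77 = 1
n=97: ⌈(98·51)/64⌉ − ⌈(97·51)/64⌉ = ⌈4998/64⌉ − ⌈4947/64⌉ = 79 − 78 = 1
n=98: ⌈(99·51)/64⌉ − ⌈(98·51)/64⌉ = ⌈5049/64⌉ − ⌈4998/64⌉ = 79 − 79 = 0
n=99: ⌈(100·51)/64⌉ − ⌈(99·51)/64⌉ = ⌈5100/64⌉ − ⌈5049/64⌉ = 80 − 79 = 1
n=100: ⌈(101·51)/64⌉ − ⌈(100·51)/64⌉ = ⌈5151/64⌉ − ⌈5100/64⌉ = 81 − 80 = 1
n=101: ⌈(102·51)/64⌉ − ⌈(101·51)/64⌉ = ⌈5202/64⌉ − ⌈5151/64⌉ = 82 − 81 = 1
n=102: ⌈(103·51)/64⌉ − ⌈(102·51)/64⌉ = ⌈5253/64⌉ − ⌈5202/64⌉ = 83 − 82 = 1
n=103: ⌈(104·51)/64⌉ − ⌈(103·51)/64⌉ = ⌈5304/64⌉ − ⌈5253/64⌉ = 83 − 83 = 0
n=104: ⌈(105·51)/64⌉ − ⌈(104·51)/64⌉ = ⌈5355/64⌉ − ⌈5304/64⌉ = 84 − 83 = 1
n=105: ⌈(106·51)/64⌉ − ⌈(105·51)/64⌉ = ⌈5406/64⌉ − ⌈5355/64⌉ = 85 − 84 = 1
n=106: ⌈(107·51)/64⌉ − ⌈(106·51)/64⌉ = ⌈5457/64⌉ − ⌈5406/64⌉ = 86 − 85 = 1
n=107: ⌈(108·51)/64⌉ − ⌈(107·51)/64⌉ = ⌈5508/64⌉ − ⌈5457/64⌉ = 87 − 86 = 1
n=108: ⌈(109·51)/64⌉ − ⌈(108·51)/64⌉ = ⌈5559/64⌉ − ⌈5508/64⌉ = 87 − 87 = 0
n=109: ⌈(110·51)/64⌉ − ⌈(109·51)/64⌉ = ⌈5610/64⌉ − ⌈5559/64⌉ = 88 − 87 = 1
n=110: ⌈(111·51)/64⌉ − ⌈(110·51)/64⌉ = ⌈5661/64⌉ − ⌈5610/64⌉ = 89 − 88 = 1
n=111: ⌈(112·51)/64⌉ − ⌈(111·51)/64⌉ = ⌈5712/64⌉ − ⌈5661/64⌉ = 90 − 89 = 1
n=112: ⌈(113·51)/64⌉ − ⌈(112·51)/64⌉ = ⌈5763/64⌉ − ⌈5712/64⌉ = 91 − 90 = 1
n=113: ⌈(114·51)/64⌉ − ⌈(113·51)/64⌉ = ⌈5814/64⌉ − ⌈5763/64⌉ = 91 − 91 = 0
n=114: ⌈(115·51)/64⌉ − ⌈(114·51)/64⌉ = ⌈5865/64⌉ − ⌈5814/64⌉ = 92 − 91 = 1
n=115: ⌈(116·51)/64⌉ − ⌈(115·51)/64⌉ = ⌈5916/64⌉ − ⌈5865/64⌉ = 93 − 92 = 1
n=116: ⌈(117·51)/64⌉ − ⌈(116·51)/64⌉ = ⌈5967/64⌉ − ⌈5916/64⌉ = 94 − 93 = 1
n=117: ⌈(118·51)/64⌉ − ⌈(117·51)/64⌉ = ⌈6018/64⌉ − ⌈5967/64⌉ = 95 − 94 = 1

1111011110111101111011110111101111011110111101111011110111101110111101111011110111101111011110111101111011110111101111


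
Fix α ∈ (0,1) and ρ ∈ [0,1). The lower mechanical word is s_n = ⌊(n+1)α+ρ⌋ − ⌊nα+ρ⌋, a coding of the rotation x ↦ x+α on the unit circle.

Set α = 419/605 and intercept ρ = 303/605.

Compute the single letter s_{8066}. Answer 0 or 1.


1

(n+1)α + ρ = (8067·419 + 303) / 605 = 3380376/605
nα + ρ     = (8066·419 + 303) / 605 = 3379957/605
⌊3380376/605⌋ = 5587,  ⌊3379957/605⌋ = 5586
s_{8066} = 5587 − 5586 = 1


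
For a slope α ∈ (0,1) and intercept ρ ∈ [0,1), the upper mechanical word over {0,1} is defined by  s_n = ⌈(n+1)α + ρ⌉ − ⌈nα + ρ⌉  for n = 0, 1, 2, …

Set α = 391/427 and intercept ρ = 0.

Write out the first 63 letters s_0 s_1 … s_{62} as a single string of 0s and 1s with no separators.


111111111110111111111110111111111110111111111110111111111110111

n=0: ⌈(1·391)/427⌉ − ⌈(0·391)/427⌉ = ⌈391/427⌉ − ⌈0/427⌉ = 1 − 0 = 1
n=1: ⌈(2·391)/427⌉ − ⌈(1·391)/427⌉ = ⌈782/427⌉ − ⌈391/427⌉ = 2 − 1 = 1
n=2: ⌈(3·391)/427⌉ − ⌈(2·391)/427⌉ = ⌈1173/427⌉ − ⌈782/427⌉ = 3 − 2 = 1
n=3: ⌈(4·391)/427⌉ − ⌈(3·391)/427⌉ = ⌈1564/427⌉ − ⌈1173/427⌉ = 4 − 3 = 1
n=4: ⌈(5·391)/427⌉ − ⌈(4·391)/427⌉ = ⌈1955/427⌉ − ⌈1564/427⌉ = 5 − 4 = 1
n=5: ⌈(6·391)/427⌉ − ⌈(5·391)/427⌉ = ⌈2346/427⌉ − ⌈1955/427⌉ = 6 − 5 = 1
n=6: ⌈(7·391)/427⌉ − ⌈(6·391)/427⌉ = ⌈2737/427⌉ − ⌈2346/427⌉ = 7 − 6 = 1
n=7: ⌈(8·391)/427⌉ − ⌈(7·391)/427⌉ = ⌈3128/427⌉ − ⌈2737/427⌉ = 8 − 7 = 1
n=8: ⌈(9·391)/427⌉ − ⌈(8·391)/427⌉ = ⌈3519/427⌉ − ⌈3128/427⌉ = 9 − 8 = 1
n=9: ⌈(10·391)/427⌉ − ⌈(9·391)/427⌉ = ⌈3910/427⌉ − ⌈3519/427⌉ = 10 − 9 = 1
n=10: ⌈(11·391)/427⌉ − ⌈(10·391)/427⌉ = ⌈4301/427⌉ − ⌈3910/427⌉ = 11 − 10 = 1
n=11: ⌈(12·391)/427⌉ − ⌈(11·391)/427⌉ = ⌈4692/427⌉ − ⌈4301/427⌉ = 11 − 11 = 0
n=12: ⌈(13·391)/427⌉ − ⌈(12·391)/427⌉ = ⌈5083/427⌉ − ⌈4692/427⌉ = 12 − 11 = 1
n=13: ⌈(14·391)/427⌉ − ⌈(13·391)/427⌉ = ⌈5474/427⌉ − ⌈5083/427⌉ = 13 − 12 = 1
n=14: ⌈(15·391)/427⌉ − ⌈(14·391)/427⌉ = ⌈5865/427⌉ − ⌈5474/427⌉ = 14 − 13 = 1
n=15: ⌈(16·391)/427⌉ − ⌈(15·391)/427⌉ = ⌈6256/427⌉ − ⌈5865/427⌉ = 15 − 14 = 1
n=16: ⌈(17·391)/427⌉ − ⌈(16·391)/427⌉ = ⌈6647/427⌉ − ⌈6256/427⌉ = 16 − 15 = 1
n=17: ⌈(18·391)/427⌉ − ⌈(17·391)/427⌉ = ⌈7038/427⌉ − ⌈6647/427⌉ = 17 − 16 = 1
n=18: ⌈(19·391)/427⌉ − ⌈(18·391)/427⌉ = ⌈7429/427⌉ − ⌈7038/427⌉ = 18 − 17 = 1
n=19: ⌈(20·391)/427⌉ − ⌈(19·391)/427⌉ = ⌈7820/427⌉ − ⌈7429/427⌉ = 19 − 18 = 1
n=20: ⌈(21·391)/427⌉ − ⌈(20·391)/427⌉ = ⌈8211/427⌉ − ⌈7820/427⌉ = 20 − 19 = 1
n=21: ⌈(22·391)/427⌉ − ⌈(21·391)/427⌉ = ⌈8602/427⌉ − ⌈8211/427⌉ = 21 − 20 = 1
n=22: ⌈(23·391)/427⌉ − ⌈(22·391)/427⌉ = ⌈8993/427⌉ − ⌈8602/427⌉ = 22 − 21 = 1
n=23: ⌈(24·391)/427⌉ − ⌈(23·391)/427⌉ = ⌈9384/427⌉ − ⌈8993/427⌉ = 22 − 22 = 0
n=24: ⌈(25·391)/427⌉ − ⌈(24·391)/427⌉ = ⌈9775/427⌉ − ⌈9384/427⌉ = 23 − 22 = 1
n=25: ⌈(26·391)/427⌉ − ⌈(25·391)/427⌉ = ⌈10166/427⌉ − ⌈9775/427⌉ = 24 − 23 = 1
n=26: ⌈(27·391)/427⌉ − ⌈(26·391)/427⌉ = ⌈10557/427⌉ − ⌈10166/427⌉ = 25 − 24 = 1
n=27: ⌈(28·391)/427⌉ − ⌈(27·391)/427⌉ = ⌈10948/427⌉ − ⌈10557/427⌉ = 26 − 25 = 1
n=28: ⌈(29·391)/427⌉ − ⌈(28·391)/427⌉ = ⌈11339/427⌉ − ⌈10948/427⌉ = 27 − 26 = 1
n=29: ⌈(30·391)/427⌉ − ⌈(29·391)/427⌉ = ⌈11730/427⌉ − ⌈11339/427⌉ = 28 − 27 = 1
n=30: ⌈(31·391)/427⌉ − ⌈(30·391)/427⌉ = ⌈12121/427⌉ − ⌈11730/427⌉ = 29 − 28 = 1
n=31: ⌈(32·391)/427⌉ − ⌈(31·391)/427⌉ = ⌈12512/427⌉ − ⌈12121/427⌉ = 30 − 29 = 1
n=32: ⌈(33·391)/427⌉ − ⌈(32·391)/427⌉ = ⌈12903/427⌉ − ⌈12512/427⌉ = 31 − 30 = 1
n=33: ⌈(34·391)/427⌉ − ⌈(33·391)/427⌉ = ⌈13294/427⌉ − ⌈12903/427⌉ = 32 − 31 = 1
n=34: ⌈(35·391)/427⌉ − ⌈(34·391)/427⌉ = ⌈13685/427⌉ − ⌈13294/427⌉ = 33 − 32 = 1
n=35: ⌈(36·391)/427⌉ − ⌈(35·391)/427⌉ = ⌈14076/427⌉ − ⌈13685/427⌉ = 33 − 33 = 0
n=36: ⌈(37·391)/427⌉ − ⌈(36·391)/427⌉ = ⌈14467/427⌉ − ⌈14076/427⌉ = 34 − 33 = 1
n=37: ⌈(38·391)/427⌉ − ⌈(37·391)/427⌉ = ⌈14858/427⌉ − ⌈14467/427⌉ = 35 − 34 = 1
n=38: ⌈(39·391)/427⌉ − ⌈(38·391)/427⌉ = ⌈15249/427⌉ − ⌈14858/427⌉ = 36 − 35 = 1
n=39: ⌈(40·391)/427⌉ − ⌈(39·391)/427⌉ = ⌈15640/427⌉ − ⌈15249/427⌉ = 37 − 36 = 1
n=40: ⌈(41·391)/427⌉ − ⌈(40·391)/427⌉ = ⌈16031/427⌉ − ⌈15640/427⌉ = 38 − 37 = 1
n=41: ⌈(42·391)/427⌉ − ⌈(41·391)/427⌉ = ⌈16422/427⌉ − ⌈16031/427⌉ = 39 − 38 = 1
n=42: ⌈(43·391)/427⌉ − ⌈(42·391)/427⌉ = ⌈16813/427⌉ − ⌈16422/427⌉ = 40 − 39 = 1
n=43: ⌈(44·391)/427⌉ − ⌈(43·391)/427⌉ = ⌈17204/427⌉ − ⌈16813/427⌉ = 41 − 40 = 1
n=44: ⌈(45·391)/427⌉ − ⌈(44·391)/427⌉ = ⌈17595/427⌉ − ⌈17204/427⌉ = 42 − 41 = 1
n=45: ⌈(46·391)/427⌉ − ⌈(45·391)/427⌉ = ⌈17986/427⌉ − ⌈17595/427⌉ = 43 − 42 = 1
n=46: ⌈(47·391)/427⌉ − ⌈(46·391)/427⌉ = ⌈18377/427⌉ − ⌈17986/427⌉ = 44 − 43 = 1
n=47: ⌈(48·391)/427⌉ − ⌈(47·391)/427⌉ = ⌈18768/427⌉ − ⌈18377/427⌉ = 44 − 44 = 0
n=48: ⌈(49·391)/427⌉ − ⌈(48·391)/427⌉ = ⌈19159/427⌉ − ⌈18768/427⌉ = 45 − 44 = 1
n=49: ⌈(50·391)/427⌉ − ⌈(49·391)/427⌉ = ⌈19550/427⌉ − ⌈19159/427⌉ = 46 − 45 = 1
n=50: ⌈(51·391)/427⌉ − ⌈(50·391)/427⌉ = ⌈19941/427⌉ − ⌈19550/427⌉ = 47 − 46 = 1
n=51: ⌈(52·391)/427⌉ − ⌈(51·391)/427⌉ = ⌈20332/427⌉ − ⌈19941/427⌉ = 48 − 47 = 1
n=52: ⌈(53·391)/427⌉ − ⌈(52·391)/427⌉ = ⌈20723/427⌉ − ⌈20332/427⌉ = 49 − 48 = 1
n=53: ⌈(54·391)/427⌉ − ⌈(53·391)/427⌉ = ⌈21114/427⌉ − ⌈20723/427⌉ = 50 − 49 = 1
n=54: ⌈(55·391)/427⌉ − ⌈(54·391)/427⌉ = ⌈21505/427⌉ − ⌈21114/427⌉ = 51 − 50 = 1
n=55: ⌈(56·391)/427⌉ − ⌈(55·391)/427⌉ = ⌈21896/427⌉ − ⌈21505/427⌉ = 52 − 51 = 1
n=56: ⌈(57·391)/427⌉ − ⌈(56·391)/427⌉ = ⌈22287/427⌉ − ⌈21896/427⌉ = 53 − 52 = 1
n=57: ⌈(58·391)/427⌉ − ⌈(57·391)/427⌉ = ⌈22678/427⌉ − ⌈22287/427⌉ = 54 − 53 = 1
n=58: ⌈(59·391)/427⌉ − ⌈(58·391)/427⌉ = ⌈23069/427⌉ − ⌈22678/427⌉ = 55 − 54 = 1
n=59: ⌈(60·391)/427⌉ − ⌈(59·391)/427⌉ = ⌈23460/427⌉ − ⌈23069/427⌉ = 55 − 55 = 0
n=60: ⌈(61·391)/427⌉ − ⌈(60·391)/427⌉ = ⌈23851/427⌉ − ⌈23460/427⌉ = 56 − 55 = 1
n=61: ⌈(62·391)/427⌉ − ⌈(61·391)/427⌉ = ⌈24242/427⌉ − ⌈23851/427⌉ = 57 − 56 = 1
n=62: ⌈(63·391)/427⌉ − ⌈(62·391)/427⌉ = ⌈24633/427⌉ − ⌈24242/427⌉ = 58 − 57 = 1


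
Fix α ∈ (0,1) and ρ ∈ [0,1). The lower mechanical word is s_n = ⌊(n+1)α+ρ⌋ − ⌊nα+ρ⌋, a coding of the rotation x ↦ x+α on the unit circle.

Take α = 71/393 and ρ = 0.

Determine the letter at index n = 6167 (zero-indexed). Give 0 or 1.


(n+1)α + ρ = (6168·71) / 393 = 437928/393
nα + ρ     = (6167·71) / 393 = 437857/393
⌊437928/393⌋ = 1114,  ⌊437857/393⌋ = 1114
s_{6167} = 1114 − 1114 = 0

0


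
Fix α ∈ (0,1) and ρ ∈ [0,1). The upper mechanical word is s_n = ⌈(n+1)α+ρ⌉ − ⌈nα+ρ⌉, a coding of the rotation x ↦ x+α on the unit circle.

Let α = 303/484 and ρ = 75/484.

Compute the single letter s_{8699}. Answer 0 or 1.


0

(n+1)α + ρ = (8700·303 + 75) / 484 = 2636175/484
nα + ρ     = (8699·303 + 75) / 484 = 2635872/484
⌈2636175/484⌉ = 5447,  ⌈2635872/484⌉ = 5447
s_{8699} = 5447 − 5447 = 0


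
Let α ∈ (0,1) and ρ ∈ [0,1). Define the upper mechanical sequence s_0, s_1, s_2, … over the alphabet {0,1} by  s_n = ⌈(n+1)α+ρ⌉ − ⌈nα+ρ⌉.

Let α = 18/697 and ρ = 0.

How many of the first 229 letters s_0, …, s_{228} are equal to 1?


6

#1s = Σ_{n=0}^{228} s_n = Σ_{n=0}^{228} (⌈(n+1)α+ρ⌉ − ⌈nα+ρ⌉)
the sum telescopes: every ⌈nα+ρ⌉ with 0 < n < 229 appears once with + and once with −, leaving ⌈229α+ρ⌉ − ⌈0·α+ρ⌉
229α + ρ = (229·18) / 697 = 4122/697
ρ = 0/697
⌈4122/697⌉ = 6,  ⌈0/697⌉ = 0
#1s = 6 − 0 = 6


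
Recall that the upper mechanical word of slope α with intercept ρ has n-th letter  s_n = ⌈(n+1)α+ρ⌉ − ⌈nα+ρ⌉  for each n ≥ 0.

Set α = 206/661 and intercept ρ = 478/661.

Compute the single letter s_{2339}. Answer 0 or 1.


(n+1)α + ρ = (2340·206 + 478) / 661 = 482518/661
nα + ρ     = (2339·206 + 478) / 661 = 482312/661
⌈482518/661⌉ = 730,  ⌈482312/661⌉ = 730
s_{2339} = 730 − 730 = 0

0


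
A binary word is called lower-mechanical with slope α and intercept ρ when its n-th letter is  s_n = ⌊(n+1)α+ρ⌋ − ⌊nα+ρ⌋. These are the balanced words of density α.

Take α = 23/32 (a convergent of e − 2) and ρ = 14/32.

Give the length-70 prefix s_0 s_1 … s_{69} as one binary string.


1011101101110110111011011101110110111011011101101110110111011101101110

n=0: ⌊(1·23+14)/32⌋ − ⌊(0·23+14)/32⌋ = ⌊37/32⌋ − ⌊14/32⌋ = 1 − 0 = 1
n=1: ⌊(2·23+14)/32⌋ − ⌊(1·23+14)/32⌋ = ⌊60/32⌋ − ⌊37/32⌋ = 1 − 1 = 0
n=2: ⌊(3·23+14)/32⌋ − ⌊(2·23+14)/32⌋ = ⌊83/32⌋ − ⌊60/32⌋ = 2 − 1 = 1
n=3: ⌊(4·23+14)/32⌋ − ⌊(3·23+14)/32⌋ = ⌊106/32⌋ − ⌊83/32⌋ = 3 − 2 = 1
n=4: ⌊(5·23+14)/32⌋ − ⌊(4·23+14)/32⌋ = ⌊129/32⌋ − ⌊106/32⌋ = 4 − 3 = 1
n=5: ⌊(6·23+14)/32⌋ − ⌊(5·23+14)/32⌋ = ⌊152/32⌋ − ⌊129/32⌋ = 4 − 4 = 0
n=6: ⌊(7·23+14)/32⌋ − ⌊(6·23+14)/32⌋ = ⌊175/32⌋ − ⌊152/32⌋ = 5 − 4 = 1
n=7: ⌊(8·23+14)/32⌋ − ⌊(7·23+14)/32⌋ = ⌊198/32⌋ − ⌊175/32⌋ = 6 − 5 = 1
n=8: ⌊(9·23+14)/32⌋ − ⌊(8·23+14)/32⌋ = ⌊221/32⌋ − ⌊198/32⌋ = 6 − 6 = 0
n=9: ⌊(10·23+14)/32⌋ − ⌊(9·23+14)/32⌋ = ⌊244/32⌋ − ⌊221/32⌋ = 7 − 6 = 1
n=10: ⌊(11·23+14)/32⌋ − ⌊(10·23+14)/32⌋ = ⌊267/32⌋ − ⌊244/32⌋ = 8 − 7 = 1
n=11: ⌊(12·23+14)/32⌋ − ⌊(11·23+14)/32⌋ = ⌊290/32⌋ − ⌊267/32⌋ = 9 − 8 = 1
n=12: ⌊(13·23+14)/32⌋ − ⌊(12·23+14)/32⌋ = ⌊313/32⌋ − ⌊290/32⌋ = 9 − 9 = 0
n=13: ⌊(14·23+14)/32⌋ − ⌊(13·23+14)/32⌋ = ⌊336/32⌋ − ⌊313/32⌋ = 10 − 9 = 1
n=14: ⌊(15·23+14)/32⌋ − ⌊(14·23+14)/32⌋ = ⌊359/32⌋ − ⌊336/32⌋ = 11 − 10 = 1
n=15: ⌊(16·23+14)/32⌋ − ⌊(15·23+14)/32⌋ = ⌊382/32⌋ − ⌊359/32⌋ = 11 − 11 = 0
n=16: ⌊(17·23+14)/32⌋ − ⌊(16·23+14)/32⌋ = ⌊405/32⌋ − ⌊382/32⌋ = 12 − 11 = 1
n=17: ⌊(18·23+14)/32⌋ − ⌊(17·23+14)/32⌋ = ⌊428/32⌋ − ⌊405/32⌋ = 13 − 12 = 1
n=18: ⌊(19·23+14)/32⌋ − ⌊(18·23+14)/32⌋ = ⌊451/32⌋ − ⌊428/32⌋ = 14 − 13 = 1
n=19: ⌊(20·23+14)/32⌋ − ⌊(19·23+14)/32⌋ = ⌊474/32⌋ − ⌊451/32⌋ = 14 − 14 = 0
n=20: ⌊(21·23+14)/32⌋ − ⌊(20·23+14)/32⌋ = ⌊497/32⌋ − ⌊474/32⌋ = 15 − 14 = 1
n=21: ⌊(22·23+14)/32⌋ − ⌊(21·23+14)/32⌋ = ⌊520/32⌋ − ⌊497/32⌋ = 16 − 15 = 1
n=22: ⌊(23·23+14)/32⌋ − ⌊(22·23+14)/32⌋ = ⌊543/32⌋ − ⌊520/32⌋ = 16 − 16 = 0
n=23: ⌊(24·23+14)/32⌋ − ⌊(23·23+14)/32⌋ = ⌊566/32⌋ − ⌊543/32⌋ = 17 − 16 = 1
n=24: ⌊(25·23+14)/32⌋ − ⌊(24·23+14)/32⌋ = ⌊589/32⌋ − ⌊566/32⌋ = 18 − 17 = 1
n=25: ⌊(26·23+14)/32⌋ − ⌊(25·23+14)/32⌋ = ⌊612/32⌋ − ⌊589/32⌋ = 19 − 18 = 1
n=26: ⌊(27·23+14)/32⌋ − ⌊(26·23+14)/32⌋ = ⌊635/32⌋ − ⌊612/32⌋ = 19 − 19 = 0
n=27: ⌊(28·23+14)/32⌋ − ⌊(27·23+14)/32⌋ = ⌊658/32⌋ − ⌊635/32⌋ = 20 − 19 = 1
n=28: ⌊(29·23+14)/32⌋ − ⌊(28·23+14)/32⌋ = ⌊681/32⌋ − ⌊658/32⌋ = 21 − 20 = 1
n=29: ⌊(30·23+14)/32⌋ − ⌊(29·23+14)/32⌋ = ⌊704/32⌋ − ⌊681/32⌋ = 22 − 21 = 1
n=30: ⌊(31·23+14)/32⌋ − ⌊(30·23+14)/32⌋ = ⌊727/32⌋ − ⌊704/32⌋ = 22 − 22 = 0
n=31: ⌊(32·23+14)/32⌋ − ⌊(31·23+14)/32⌋ = ⌊750/32⌋ − ⌊727/32⌋ = 23 − 22 = 1
n=32: ⌊(33·23+14)/32⌋ − ⌊(32·23+14)/32⌋ = ⌊773/32⌋ − ⌊750/32⌋ = 24 − 23 = 1
n=33: ⌊(34·23+14)/32⌋ − ⌊(33·23+14)/32⌋ = ⌊796/32⌋ − ⌊773/32⌋ = 24 − 24 = 0
n=34: ⌊(35·23+14)/32⌋ − ⌊(34·23+14)/32⌋ = ⌊819/32⌋ − ⌊796/32⌋ = 25 − 24 = 1
n=35: ⌊(36·23+14)/32⌋ − ⌊(35·23+14)/32⌋ = ⌊842/32⌋ − ⌊819/32⌋ = 26 − 25 = 1
n=36: ⌊(37·23+14)/32⌋ − ⌊(36·23+14)/32⌋ = ⌊865/32⌋ − ⌊842/32⌋ = 27 − 26 = 1
n=37: ⌊(38·23+14)/32⌋ − ⌊(37·23+14)/32⌋ = ⌊888/32⌋ − ⌊865/32⌋ = 27 − 27 = 0
n=38: ⌊(39·23+14)/32⌋ − ⌊(38·23+14)/32⌋ = ⌊911/32⌋ − ⌊888/32⌋ = 28 − 27 = 1
n=39: ⌊(40·23+14)/32⌋ − ⌊(39·23+14)/32⌋ = ⌊934/32⌋ − ⌊911/32⌋ = 29 − 28 = 1
n=40: ⌊(41·23+14)/32⌋ − ⌊(40·23+14)/32⌋ = ⌊957/32⌋ − ⌊934/32⌋ = 29 − 29 = 0
n=41: ⌊(42·23+14)/32⌋ − ⌊(41·23+14)/32⌋ = ⌊980/32⌋ − ⌊957/32⌋ = 30 − 29 = 1
n=42: ⌊(43·23+14)/32⌋ − ⌊(42·23+14)/32⌋ = ⌊1003/32⌋ − ⌊980/32⌋ = 31 − 30 = 1
n=43: ⌊(44·23+14)/32⌋ − ⌊(43·23+14)/32⌋ = ⌊1026/32⌋ − ⌊1003/32⌋ = 32 − 31 = 1
n=44: ⌊(45·23+14)/32⌋ − ⌊(44·23+14)/32⌋ = ⌊1049/32⌋ − ⌊1026/32⌋ = 32 − 32 = 0
n=45: ⌊(46·23+14)/32⌋ − ⌊(45·23+14)/32⌋ = ⌊1072/32⌋ − ⌊1049/32⌋ = 33 − 32 = 1
n=46: ⌊(47·23+14)/32⌋ − ⌊(46·23+14)/32⌋ = ⌊1095/32⌋ − ⌊1072/32⌋ = 34 − 33 = 1
n=47: ⌊(48·23+14)/32⌋ − ⌊(47·23+14)/32⌋ = ⌊1118/32⌋ − ⌊1095/32⌋ = 34 − 34 = 0
n=48: ⌊(49·23+14)/32⌋ − ⌊(48·23+14)/32⌋ = ⌊1141/32⌋ − ⌊1118/32⌋ = 35 − 34 = 1
n=49: ⌊(50·23+14)/32⌋ − ⌊(49·23+14)/32⌋ = ⌊1164/32⌋ − ⌊1141/32⌋ = 36 − 35 = 1
n=50: ⌊(51·23+14)/32⌋ − ⌊(50·23+14)/32⌋ = ⌊1187/32⌋ − ⌊1164/32⌋ = 37 − 36 = 1
n=51: ⌊(52·23+14)/32⌋ − ⌊(51·23+14)/32⌋ = ⌊1210/32⌋ − ⌊1187/32⌋ = 37 − 37 = 0
n=52: ⌊(53·23+14)/32⌋ − ⌊(52·23+14)/32⌋ = ⌊1233/32⌋ − ⌊1210/32⌋ = 38 − 37 = 1
n=53: ⌊(54·23+14)/32⌋ − ⌊(53·23+14)/32⌋ = ⌊1256/32⌋ − ⌊1233/32⌋ = 39 − 38 = 1
n=54: ⌊(55·23+14)/32⌋ − ⌊(54·23+14)/32⌋ = ⌊1279/32⌋ − ⌊1256/32⌋ = 39 − 39 = 0
n=55: ⌊(56·23+14)/32⌋ − ⌊(55·23+14)/32⌋ = ⌊1302/32⌋ − ⌊1279/32⌋ = 40 − 39 = 1
n=56: ⌊(57·23+14)/32⌋ − ⌊(56·23+14)/32⌋ = ⌊1325/32⌋ − ⌊1302/32⌋ = 41 − 40 = 1
n=57: ⌊(58·23+14)/32⌋ − ⌊(57·23+14)/32⌋ = ⌊1348/32⌋ − ⌊1325/32⌋ = 42 − 41 = 1
n=58: ⌊(59·23+14)/32⌋ − ⌊(58·23+14)/32⌋ = ⌊1371/32⌋ − ⌊1348/32⌋ = 42 − 42 = 0
n=59: ⌊(60·23+14)/32⌋ − ⌊(59·23+14)/32⌋ = ⌊1394/32⌋ − ⌊1371/32⌋ = 43 − 42 = 1
n=60: ⌊(61·23+14)/32⌋ − ⌊(60·23+14)/32⌋ = ⌊1417/32⌋ − ⌊1394/32⌋ = 44 − 43 = 1
n=61: ⌊(62·23+14)/32⌋ − ⌊(61·23+14)/32⌋ = ⌊1440/32⌋ − ⌊1417/32⌋ = 45 − 44 = 1
n=62: ⌊(63·23+14)/32⌋ − ⌊(62·23+14)/32⌋ = ⌊1463/32⌋ − ⌊1440/32⌋ = 45 − 45 = 0
n=63: ⌊(64·23+14)/32⌋ − ⌊(63·23+14)/32⌋ = ⌊1486/32⌋ − ⌊1463/32⌋ = 46 − 45 = 1
n=64: ⌊(65·23+14)/32⌋ − ⌊(64·23+14)/32⌋ = ⌊1509/32⌋ − ⌊1486/32⌋ = 47 − 46 = 1
n=65: ⌊(66·23+14)/32⌋ − ⌊(65·23+14)/32⌋ = ⌊1532/32⌋ − ⌊1509/32⌋ = 47 − 47 = 0
n=66: ⌊(67·23+14)/32⌋ − ⌊(66·23+14)/32⌋ = ⌊1555/32⌋ − ⌊1532/32⌋ = 48 − 47 = 1
n=67: ⌊(68·23+14)/32⌋ − ⌊(67·23+14)/32⌋ = ⌊1578/32⌋ − ⌊1555/32⌋ = 49 − 48 = 1
n=68: ⌊(69·23+14)/32⌋ − ⌊(68·23+14)/32⌋ = ⌊1601/32⌋ − ⌊1578/32⌋ = 50 − 49 = 1
n=69: ⌊(70·23+14)/32⌋ − ⌊(69·23+14)/32⌋ = ⌊1624/32⌋ − ⌊1601/32⌋ = 50 − 50 = 0


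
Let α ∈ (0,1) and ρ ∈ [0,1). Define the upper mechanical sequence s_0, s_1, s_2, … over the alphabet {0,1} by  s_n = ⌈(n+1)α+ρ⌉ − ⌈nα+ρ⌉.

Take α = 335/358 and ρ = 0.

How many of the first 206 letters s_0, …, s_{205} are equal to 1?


193

#1s = Σ_{n=0}^{205} s_n = Σ_{n=0}^{205} (⌈(n+1)α+ρ⌉ − ⌈nα+ρ⌉)
the sum telescopes: every ⌈nα+ρ⌉ with 0 < n < 206 appears once with + and once with −, leaving ⌈206α+ρ⌉ − ⌈0·α+ρ⌉
206α + ρ = (206·335) / 358 = 69010/358
ρ = 0/358
⌈69010/358⌉ = 193,  ⌈0/358⌉ = 0
#1s = 193 − 0 = 193


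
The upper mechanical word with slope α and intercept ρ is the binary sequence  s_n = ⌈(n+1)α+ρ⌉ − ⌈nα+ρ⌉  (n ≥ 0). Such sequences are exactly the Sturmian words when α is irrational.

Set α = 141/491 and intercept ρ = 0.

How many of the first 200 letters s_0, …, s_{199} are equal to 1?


#1s = Σ_{n=0}^{199} s_n = Σ_{n=0}^{199} (⌈(n+1)α+ρ⌉ − ⌈nα+ρ⌉)
the sum telescopes: every ⌈nα+ρ⌉ with 0 < n < 200 appears once with + and once with −, leaving ⌈200α+ρ⌉ − ⌈0·α+ρ⌉
200α + ρ = (200·141) / 491 = 28200/491
ρ = 0/491
⌈28200/491⌉ = 58,  ⌈0/491⌉ = 0
#1s = 58 − 0 = 58

58


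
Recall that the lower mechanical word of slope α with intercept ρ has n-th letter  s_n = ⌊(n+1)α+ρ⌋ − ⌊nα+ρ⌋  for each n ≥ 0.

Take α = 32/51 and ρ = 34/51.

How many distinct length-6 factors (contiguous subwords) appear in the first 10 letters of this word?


t_n = ⌊(n·32+34)/51⌋ for n = 0 … 10:
  n=0…9: ⌊34/51⌋=0 ⌊66/51⌋=1 ⌊98/51⌋=1 ⌊130/51⌋=2 ⌊162/51⌋=3 ⌊194/51⌋=3 ⌊226/51⌋=4 ⌊258/51⌋=5 ⌊290/51⌋=5 ⌊322/51⌋=6
  n=10: ⌊354/51⌋=6
s_n = t_(n+1) − t_n for n = 0 … 9 gives
prefix = 1011011010
slide a length-6 window over [0..5] … [4..9] (5 windows); first occurrence of each distinct factor:
  [  0..  5] 101101
  [  1..  6] 011011
  [  2..  7] 110110
  [  4..  9] 011010
  (the other 1 window repeats one of these)
distinct factors: {011010, 011011, 101101, 110110}
count = 4  (Sturmian bound for length 6 is 7)

4


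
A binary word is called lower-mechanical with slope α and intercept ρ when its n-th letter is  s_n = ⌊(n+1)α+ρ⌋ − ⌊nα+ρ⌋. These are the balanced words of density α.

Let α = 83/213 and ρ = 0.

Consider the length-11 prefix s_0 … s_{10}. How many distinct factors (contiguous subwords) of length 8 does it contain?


4

t_n = ⌊(n·83)/213⌋ for n = 0 … 11:
  n=0…9: ⌊0/213⌋=0 ⌊83/213⌋=0 ⌊166/213⌋=0 ⌊249/213⌋=1 ⌊332/213⌋=1 ⌊415/213⌋=1 ⌊498/213⌋=2 ⌊581/213⌋=2 ⌊664/213⌋=3 ⌊747/213⌋=3
  n=10…11: ⌊830/213⌋=3 ⌊913/213⌋=4
s_n = t_(n+1) − t_n for n = 0 … 10 gives
prefix = 00100101001
slide a length-8 window over [0..7] … [3..10] (4 windows); first occurrence of each distinct factor:
  [  0..  7] 00100101
  [  1..  8] 01001010
  [  2..  9] 10010100
  [  3.. 10] 00101001
distinct factors: {00100101, 00101001, 01001010, 10010100}
count = 4  (Sturmian bound for length 8 is 9)


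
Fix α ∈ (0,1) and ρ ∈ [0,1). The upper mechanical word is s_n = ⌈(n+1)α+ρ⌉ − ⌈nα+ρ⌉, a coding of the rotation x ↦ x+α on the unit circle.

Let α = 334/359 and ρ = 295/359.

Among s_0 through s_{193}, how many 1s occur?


181

#1s = Σ_{n=0}^{193} s_n = Σ_{n=0}^{193} (⌈(n+1)α+ρ⌉ − ⌈nα+ρ⌉)
the sum telescopes: every ⌈nα+ρ⌉ with 0 < n < 194 appears once with + and once with −, leaving ⌈194α+ρ⌉ − ⌈0·α+ρ⌉
194α + ρ = (194·334 + 295) / 359 = 65091/359
ρ = 295/359
⌈65091/359⌉ = 182,  ⌈295/359⌉ = 1
#1s = 182 − 1 = 181


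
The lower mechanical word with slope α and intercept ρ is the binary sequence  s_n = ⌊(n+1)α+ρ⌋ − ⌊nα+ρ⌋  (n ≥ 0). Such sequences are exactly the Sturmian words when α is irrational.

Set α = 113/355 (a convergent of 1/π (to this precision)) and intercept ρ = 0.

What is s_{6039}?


(n+1)α + ρ = (6040·113) / 355 = 682520/355
nα + ρ     = (6039·113) / 355 = 682407/355
⌊682520/355⌋ = 1922,  ⌊682407/355⌋ = 1922
s_{6039} = 1922 − 1922 = 0

0


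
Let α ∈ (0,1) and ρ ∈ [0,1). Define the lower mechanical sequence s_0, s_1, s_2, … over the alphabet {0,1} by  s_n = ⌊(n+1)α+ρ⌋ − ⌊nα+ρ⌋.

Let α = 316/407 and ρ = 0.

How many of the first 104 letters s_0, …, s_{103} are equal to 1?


80

#1s = Σ_{n=0}^{103} s_n = Σ_{n=0}^{103} (⌊(n+1)α+ρ⌋ − ⌊nα+ρ⌋)
the sum telescopes: every ⌊nα+ρ⌋ with 0 < n < 104 appears once with + and once with −, leaving ⌊104α+ρ⌋ − ⌊0·α+ρ⌋
104α + ρ = (104·316) / 407 = 32864/407
ρ = 0/407
⌊32864/407⌋ = 80,  ⌊0/407⌋ = 0
#1s = 80 − 0 = 80


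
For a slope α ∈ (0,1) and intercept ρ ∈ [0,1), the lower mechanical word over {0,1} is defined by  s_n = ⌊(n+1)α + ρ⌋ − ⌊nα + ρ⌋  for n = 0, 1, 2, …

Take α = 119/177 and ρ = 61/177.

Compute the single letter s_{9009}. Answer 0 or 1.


0

(n+1)α + ρ = (9010·119 + 61) / 177 = 1072251/177
nα + ρ     = (9009·119 + 61) / 177 = 1072132/177
⌊1072251/177⌋ = 6057,  ⌊1072132/177⌋ = 6057
s_{9009} = 6057 − 6057 = 0


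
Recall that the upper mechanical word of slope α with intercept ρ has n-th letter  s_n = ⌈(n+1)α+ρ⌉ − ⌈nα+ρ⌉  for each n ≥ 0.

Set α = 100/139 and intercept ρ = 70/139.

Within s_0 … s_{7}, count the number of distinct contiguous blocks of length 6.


3

t_n = ⌈(n·100+70)/139⌉ for n = 0 … 8:
  n=0…8: ⌈70/139⌉=1 ⌈170/139⌉=2 ⌈270/139⌉=2 ⌈370/139⌉=3 ⌈470/139⌉=4 ⌈570/139⌉=5 ⌈670/139⌉=5 ⌈770/139⌉=6 ⌈870/139⌉=7
s_n = t_(n+1) − t_n for n = 0 … 7 gives
prefix = 10111011
slide a length-6 window over [0..5] … [2..7] (3 windows); first occurrence of each distinct factor:
  [  0..  5] 101110
  [  1..  6] 011101
  [  2..  7] 111011
distinct factors: {011101, 101110, 111011}
count = 3  (Sturmian bound for length 6 is 7)


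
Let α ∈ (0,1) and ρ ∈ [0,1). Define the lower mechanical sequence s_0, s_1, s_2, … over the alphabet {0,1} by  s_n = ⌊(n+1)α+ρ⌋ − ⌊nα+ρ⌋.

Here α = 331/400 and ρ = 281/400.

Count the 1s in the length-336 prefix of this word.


#1s = Σ_{n=0}^{335} s_n = Σ_{n=0}^{335} (⌊(n+1)α+ρ⌋ − ⌊nα+ρ⌋)
the sum telescopes: every ⌊nα+ρ⌋ with 0 < n < 336 appears once with + and once with −, leaving ⌊336α+ρ⌋ − ⌊0·α+ρ⌋
336α + ρ = (336·331 + 281) / 400 = 111497/400
ρ = 281/400
⌊111497/400⌋ = 278,  ⌊281/400⌋ = 0
#1s = 278 − 0 = 278

278


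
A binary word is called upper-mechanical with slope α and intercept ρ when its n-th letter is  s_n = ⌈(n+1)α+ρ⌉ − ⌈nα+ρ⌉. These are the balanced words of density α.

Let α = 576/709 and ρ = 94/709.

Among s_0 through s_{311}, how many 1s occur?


#1s = Σ_{n=0}^{311} s_n = Σ_{n=0}^{311} (⌈(n+1)α+ρ⌉ − ⌈nα+ρ⌉)
the sum telescopes: every ⌈nα+ρ⌉ with 0 < n < 312 appears once with + and once with −, leaving ⌈312α+ρ⌉ − ⌈0·α+ρ⌉
312α + ρ = (312·576 + 94) / 709 = 179806/709
ρ = 94/709
⌈179806/709⌉ = 254,  ⌈94/709⌉ = 1
#1s = 254 − 1 = 253

253


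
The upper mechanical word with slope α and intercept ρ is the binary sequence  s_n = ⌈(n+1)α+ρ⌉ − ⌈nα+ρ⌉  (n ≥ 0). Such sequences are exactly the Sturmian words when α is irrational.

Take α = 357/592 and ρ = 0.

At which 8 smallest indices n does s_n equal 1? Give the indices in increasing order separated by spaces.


n=0: ⌈357/592⌉−⌈0/592⌉ = 1−0 = 1  ← one
n=1: ⌈714/592⌉−⌈357/592⌉ = 2−1 = 1  ← one
n=2: ⌈1071/592⌉−⌈714/592⌉ = 2−2 = 0
n=3: ⌈1428/592⌉−⌈1071/592⌉ = 3−2 = 1  ← one
n=4: ⌈1785/592⌉−⌈1428/592⌉ = 4−3 = 1  ← one
n=5: ⌈2142/592⌉−⌈1785/592⌉ = 4−4 = 0
n=6: ⌈2499/592⌉−⌈2142/592⌉ = 5−4 = 1  ← one
n=7: ⌈2856/592⌉−⌈2499/592⌉ = 5−5 = 0
n=8: ⌈3213/592⌉−⌈2856/592⌉ = 6−5 = 1  ← one
n=9: ⌈3570/592⌉−⌈3213/592⌉ = 7−6 = 1  ← one
n=10: ⌈3927/592⌉−⌈3570/592⌉ = 7−7 = 0
n=11: ⌈4284/592⌉−⌈3927/592⌉ = 8−7 = 1  ← one
positions of the first 8 ones: 0 1 3 4 6 8 9 11

0 1 3 4 6 8 9 11
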